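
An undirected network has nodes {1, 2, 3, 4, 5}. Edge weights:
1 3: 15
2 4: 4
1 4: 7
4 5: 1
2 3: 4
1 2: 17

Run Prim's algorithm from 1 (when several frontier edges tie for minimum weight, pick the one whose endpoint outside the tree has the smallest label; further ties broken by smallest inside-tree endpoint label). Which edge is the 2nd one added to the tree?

4-5

Grow the tree from 1 using Prim:
Step 1: frontier [1 4 7, 1 3 15, 1 2 17] → take 1 4 (7); add 4.
Step 2: frontier [1 3 15, 1 2 17, 4 5 1, 2 4 4] → take 4 5 (1); add 5.
Step 3: frontier [1 3 15, 1 2 17, 2 4 4] → take 2 4 (4); add 2.
Step 4: frontier [1 3 15, 2 3 4] → take 2 3 (4); add 3.
The 2nd edge added is 4 5.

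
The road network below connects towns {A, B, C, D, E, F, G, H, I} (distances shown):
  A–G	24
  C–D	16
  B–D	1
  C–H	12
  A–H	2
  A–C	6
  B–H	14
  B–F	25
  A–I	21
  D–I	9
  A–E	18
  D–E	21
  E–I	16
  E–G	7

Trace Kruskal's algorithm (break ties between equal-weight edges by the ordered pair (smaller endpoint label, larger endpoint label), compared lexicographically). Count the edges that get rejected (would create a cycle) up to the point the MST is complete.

Sort edges by weight, then run Kruskal:
B–D (1): add — endpoints in different components.
A–H (2): add — endpoints in different components.
A–C (6): add — endpoints in different components.
E–G (7): add — endpoints in different components.
D–I (9): add — endpoints in different components.
C–H (12): skip — C and H already connected.
B–H (14): add — endpoints in different components.
C–D (16): skip — C and D already connected.
E–I (16): add — endpoints in different components.
A–E (18): skip — A and E already connected.
A–I (21): skip — A and I already connected.
D–E (21): skip — D and E already connected.
A–G (24): skip — A and G already connected.
B–F (25): add — endpoints in different components.
Edges rejected before the tree was complete: 6.

6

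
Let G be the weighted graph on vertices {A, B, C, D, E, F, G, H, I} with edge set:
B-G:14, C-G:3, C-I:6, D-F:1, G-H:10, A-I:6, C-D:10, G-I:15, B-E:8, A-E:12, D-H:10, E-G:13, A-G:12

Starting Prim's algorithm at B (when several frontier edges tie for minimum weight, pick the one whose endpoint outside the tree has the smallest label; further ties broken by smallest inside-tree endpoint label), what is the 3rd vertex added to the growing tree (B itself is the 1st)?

Prim, starting at B.
Step 1: cheapest edge leaving the tree is B-E (8); add E.
Step 2: cheapest edge leaving the tree is A-E (12); add A.
Step 3: cheapest edge leaving the tree is A-I (6); add I.
Step 4: cheapest edge leaving the tree is C-I (6); add C.
Step 5: cheapest edge leaving the tree is C-G (3); add G.
Step 6: cheapest edge leaving the tree is C-D (10); add D.
Step 7: cheapest edge leaving the tree is D-F (1); add F.
Step 8: cheapest edge leaving the tree is D-H (10); add H.
Vertex order: B, E, A, I, C, G, D, F, H. The 3rd vertex is A.

A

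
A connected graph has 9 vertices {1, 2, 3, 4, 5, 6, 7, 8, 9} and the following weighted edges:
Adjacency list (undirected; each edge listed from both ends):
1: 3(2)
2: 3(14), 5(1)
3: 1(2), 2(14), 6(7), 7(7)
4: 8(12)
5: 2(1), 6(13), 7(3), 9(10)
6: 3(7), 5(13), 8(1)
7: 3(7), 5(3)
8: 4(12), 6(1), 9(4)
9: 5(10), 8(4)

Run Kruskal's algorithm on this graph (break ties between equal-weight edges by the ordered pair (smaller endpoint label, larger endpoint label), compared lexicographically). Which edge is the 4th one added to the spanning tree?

Kruskal: consider edges lightest-first.
2—5 (1): add — endpoints in different components.
6—8 (1): add — endpoints in different components.
1—3 (2): add — endpoints in different components.
5—7 (3): add — endpoints in different components.
8—9 (4): add — endpoints in different components.
3—6 (7): add — endpoints in different components.
3—7 (7): add — endpoints in different components.
5—9 (10): skip — 5 and 9 already connected.
4—8 (12): add — endpoints in different components.
The 4th edge added is 5—7.

5-7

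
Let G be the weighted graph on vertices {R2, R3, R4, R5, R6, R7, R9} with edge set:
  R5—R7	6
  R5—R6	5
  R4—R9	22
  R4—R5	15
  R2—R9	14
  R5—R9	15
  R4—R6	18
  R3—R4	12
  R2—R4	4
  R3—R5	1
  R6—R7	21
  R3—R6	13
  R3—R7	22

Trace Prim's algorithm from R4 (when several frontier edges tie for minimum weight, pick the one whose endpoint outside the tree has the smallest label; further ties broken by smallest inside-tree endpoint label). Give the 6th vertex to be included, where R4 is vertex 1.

R7

Prim, starting at R4.
Step 1: frontier [R2—R4 4, R3—R4 12, R4—R5 15, R4—R6 18, R4—R9 22] → take R2—R4 (4); add R2.
Step 2: frontier [R2—R9 14, R3—R4 12, R4—R5 15, R4—R6 18, R4—R9 22] → take R3—R4 (12); add R3.
Step 3: frontier [R2—R9 14, R3—R5 1, R3—R6 13, R3—R7 22, R4—R5 15, R4—R6 18, R4—R9 22] → take R3—R5 (1); add R5.
Step 4: frontier [R2—R9 14, R3—R6 13, R3—R7 22, R4—R6 18, R4—R9 22, R5—R6 5, R5—R7 6, R5—R9 15] → take R5—R6 (5); add R6.
Step 5: frontier [R2—R9 14, R3—R7 22, R4—R9 22, R5—R7 6, R5—R9 15, R6—R7 21] → take R5—R7 (6); add R7.
Step 6: frontier [R2—R9 14, R4—R9 22, R5—R9 15] → take R2—R9 (14); add R9.
Vertex order: R4, R2, R3, R5, R6, R7, R9. The 6th vertex is R7.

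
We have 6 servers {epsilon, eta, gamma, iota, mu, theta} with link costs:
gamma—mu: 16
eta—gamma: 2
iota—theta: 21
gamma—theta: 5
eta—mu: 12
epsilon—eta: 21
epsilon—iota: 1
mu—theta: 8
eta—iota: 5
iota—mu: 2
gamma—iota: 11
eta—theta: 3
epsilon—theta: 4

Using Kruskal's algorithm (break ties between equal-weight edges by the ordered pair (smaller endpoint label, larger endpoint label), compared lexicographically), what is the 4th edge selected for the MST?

eta-theta

Sort edges by weight, then run Kruskal:
epsilon—iota (1): add. Components now {gamma} {eta} {epsilon,iota} {mu} {theta}
eta—gamma (2): add. Components now {eta,gamma} {epsilon,iota} {mu} {theta}
iota—mu (2): add. Components now {eta,gamma} {epsilon,iota,mu} {theta}
eta—theta (3): add. Components now {eta,gamma,theta} {epsilon,iota,mu}
epsilon—theta (4): add. Components now {epsilon,eta,gamma,iota,mu,theta}
The 4th edge added is eta—theta.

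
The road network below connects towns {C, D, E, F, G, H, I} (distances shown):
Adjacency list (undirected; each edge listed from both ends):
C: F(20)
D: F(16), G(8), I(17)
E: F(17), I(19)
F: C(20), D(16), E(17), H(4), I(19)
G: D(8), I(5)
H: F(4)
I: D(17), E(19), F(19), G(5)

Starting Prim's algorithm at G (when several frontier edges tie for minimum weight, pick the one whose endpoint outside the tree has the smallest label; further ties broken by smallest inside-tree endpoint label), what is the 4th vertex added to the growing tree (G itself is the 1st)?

Prim's algorithm from G:
Step 1: cheapest edge leaving the tree is G—I (5); add I.
Step 2: cheapest edge leaving the tree is D—G (8); add D.
Step 3: cheapest edge leaving the tree is D—F (16); add F.
Step 4: cheapest edge leaving the tree is F—H (4); add H.
Step 5: cheapest edge leaving the tree is E—F (17); add E.
Step 6: cheapest edge leaving the tree is C—F (20); add C.
Vertex order: G, I, D, F, H, E, C. The 4th vertex is F.

F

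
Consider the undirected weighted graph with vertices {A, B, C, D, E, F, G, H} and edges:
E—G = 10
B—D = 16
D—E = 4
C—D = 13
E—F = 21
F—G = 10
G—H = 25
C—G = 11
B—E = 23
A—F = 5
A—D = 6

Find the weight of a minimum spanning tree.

Grow the tree from E using Prim:
Step 1: cheapest edge leaving the tree is D—E (4); add D.
Step 2: cheapest edge leaving the tree is A—D (6); add A.
Step 3: cheapest edge leaving the tree is A—F (5); add F.
Step 4: cheapest edge leaving the tree is E—G (10); add G.
Step 5: cheapest edge leaving the tree is C—G (11); add C.
Step 6: cheapest edge leaving the tree is B—D (16); add B.
Step 7: cheapest edge leaving the tree is G—H (25); add H.
MST edges: D—E, A—D, A—F, E—G, C—G, B—D, G—H; total weight 4+6+5+10+11+16+25 = 77.

77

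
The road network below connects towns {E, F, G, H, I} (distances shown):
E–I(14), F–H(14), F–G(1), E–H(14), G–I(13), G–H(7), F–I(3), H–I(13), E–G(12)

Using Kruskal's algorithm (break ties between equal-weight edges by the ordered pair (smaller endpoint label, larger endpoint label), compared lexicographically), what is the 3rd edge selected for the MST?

G-H

Sort edges by weight, then run Kruskal:
F–G (1): add — endpoints in different components.
F–I (3): add — endpoints in different components.
G–H (7): add — endpoints in different components.
E–G (12): add — endpoints in different components.
The 3rd edge added is G–H.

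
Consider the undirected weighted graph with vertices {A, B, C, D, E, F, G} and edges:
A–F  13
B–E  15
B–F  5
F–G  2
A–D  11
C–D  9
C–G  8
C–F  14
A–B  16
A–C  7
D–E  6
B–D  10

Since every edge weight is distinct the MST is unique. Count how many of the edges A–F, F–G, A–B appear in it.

1

Sort edges by weight, then run Kruskal:
F–G (2): add. Components now {A} {B} {C} {D} {E} {F,G}
B–F (5): add. Components now {A} {B,F,G} {C} {D} {E}
D–E (6): add. Components now {A} {B,F,G} {C} {D,E}
A–C (7): add. Components now {A,C} {B,F,G} {D,E}
C–G (8): add. Components now {A,B,C,F,G} {D,E}
C–D (9): add. Components now {A,B,C,D,E,F,G}
MST edge set: {F–G, B–F, D–E, A–C, C–G, C–D}.
Of the listed edges, {F–G} are in the MST → 1.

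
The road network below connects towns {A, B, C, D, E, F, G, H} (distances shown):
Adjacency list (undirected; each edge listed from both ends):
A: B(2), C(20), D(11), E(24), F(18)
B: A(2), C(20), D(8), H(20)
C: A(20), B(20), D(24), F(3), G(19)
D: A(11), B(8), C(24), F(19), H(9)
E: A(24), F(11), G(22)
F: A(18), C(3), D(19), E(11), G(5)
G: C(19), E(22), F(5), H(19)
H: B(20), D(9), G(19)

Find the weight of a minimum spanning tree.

Sort edges by weight, then run Kruskal:
A–B (2): add — endpoints in different components.
C–F (3): add — endpoints in different components.
F–G (5): add — endpoints in different components.
B–D (8): add — endpoints in different components.
D–H (9): add — endpoints in different components.
A–D (11): skip — A and D already connected.
E–F (11): add — endpoints in different components.
A–F (18): add — endpoints in different components.
MST edges: A–B, C–F, F–G, B–D, D–H, E–F, A–F; total weight 2+3+5+8+9+11+18 = 56.

56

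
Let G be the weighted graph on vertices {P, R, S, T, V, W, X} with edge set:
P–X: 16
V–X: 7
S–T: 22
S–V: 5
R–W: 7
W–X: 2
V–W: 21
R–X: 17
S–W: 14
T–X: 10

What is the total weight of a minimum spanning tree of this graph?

Prim, starting at S.
Step 1: frontier [S–V 5, S–W 14, S–T 22] → take S–V (5); add V.
Step 2: frontier [S–W 14, S–T 22, V–X 7, V–W 21] → take V–X (7); add X.
Step 3: frontier [S–W 14, S–T 22, V–W 21, W–X 2, T–X 10, P–X 16, R–X 17] → take W–X (2); add W.
Step 4: frontier [S–T 22, R–W 7, T–X 10, P–X 16, R–X 17] → take R–W (7); add R.
Step 5: frontier [S–T 22, T–X 10, P–X 16] → take T–X (10); add T.
Step 6: frontier [P–X 16] → take P–X (16); add P.
MST edges: S–V, V–X, W–X, R–W, T–X, P–X; total weight 5+7+2+7+10+16 = 47.

47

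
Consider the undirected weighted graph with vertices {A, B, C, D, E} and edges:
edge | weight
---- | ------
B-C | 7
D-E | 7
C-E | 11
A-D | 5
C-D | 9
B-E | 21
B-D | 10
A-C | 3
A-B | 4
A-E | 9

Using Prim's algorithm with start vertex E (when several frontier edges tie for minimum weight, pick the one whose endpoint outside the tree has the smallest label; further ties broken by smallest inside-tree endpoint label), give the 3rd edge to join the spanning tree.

A-C

Prim, starting at E.
Step 1: frontier [D-E 7, A-E 9, C-E 11, B-E 21] → take D-E (7); add D.
Step 2: frontier [A-D 5, C-D 9, B-D 10, A-E 9, C-E 11, B-E 21] → take A-D (5); add A.
Step 3: frontier [A-C 3, A-B 4, C-D 9, B-D 10, C-E 11, B-E 21] → take A-C (3); add C.
Step 4: frontier [A-B 4, B-C 7, B-D 10, B-E 21] → take A-B (4); add B.
The 3rd edge added is A-C.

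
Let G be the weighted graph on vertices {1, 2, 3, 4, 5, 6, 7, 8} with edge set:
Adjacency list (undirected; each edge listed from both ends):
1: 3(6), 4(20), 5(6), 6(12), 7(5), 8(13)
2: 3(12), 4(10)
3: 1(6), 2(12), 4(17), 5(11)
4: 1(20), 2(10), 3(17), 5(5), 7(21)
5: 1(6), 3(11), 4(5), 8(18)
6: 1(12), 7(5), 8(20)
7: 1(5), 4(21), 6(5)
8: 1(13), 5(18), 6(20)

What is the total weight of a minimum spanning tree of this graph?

50

Prim, starting at 7.
Step 1: cheapest edge leaving the tree is 1–7 (5); add 1.
Step 2: cheapest edge leaving the tree is 6–7 (5); add 6.
Step 3: cheapest edge leaving the tree is 1–3 (6); add 3.
Step 4: cheapest edge leaving the tree is 1–5 (6); add 5.
Step 5: cheapest edge leaving the tree is 4–5 (5); add 4.
Step 6: cheapest edge leaving the tree is 2–4 (10); add 2.
Step 7: cheapest edge leaving the tree is 1–8 (13); add 8.
MST edges: 1–7, 6–7, 1–3, 1–5, 4–5, 2–4, 1–8; total weight 5+5+6+6+5+10+13 = 50.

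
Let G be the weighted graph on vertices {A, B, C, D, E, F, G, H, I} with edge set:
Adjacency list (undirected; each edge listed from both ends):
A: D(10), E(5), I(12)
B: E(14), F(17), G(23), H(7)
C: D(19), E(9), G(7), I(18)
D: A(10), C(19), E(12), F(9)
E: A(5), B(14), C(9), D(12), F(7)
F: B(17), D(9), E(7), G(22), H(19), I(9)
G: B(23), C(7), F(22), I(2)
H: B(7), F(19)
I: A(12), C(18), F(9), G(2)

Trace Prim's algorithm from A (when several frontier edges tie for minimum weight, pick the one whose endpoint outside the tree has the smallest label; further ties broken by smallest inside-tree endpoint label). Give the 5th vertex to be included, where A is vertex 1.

G

Grow the tree from A using Prim:
Step 1: cheapest edge leaving the tree is A–E (5); add E.
Step 2: cheapest edge leaving the tree is E–F (7); add F.
Step 3: cheapest edge leaving the tree is C–E (9); add C.
Step 4: cheapest edge leaving the tree is C–G (7); add G.
Step 5: cheapest edge leaving the tree is G–I (2); add I.
Step 6: cheapest edge leaving the tree is D–F (9); add D.
Step 7: cheapest edge leaving the tree is B–E (14); add B.
Step 8: cheapest edge leaving the tree is B–H (7); add H.
Vertex order: A, E, F, C, G, I, D, B, H. The 5th vertex is G.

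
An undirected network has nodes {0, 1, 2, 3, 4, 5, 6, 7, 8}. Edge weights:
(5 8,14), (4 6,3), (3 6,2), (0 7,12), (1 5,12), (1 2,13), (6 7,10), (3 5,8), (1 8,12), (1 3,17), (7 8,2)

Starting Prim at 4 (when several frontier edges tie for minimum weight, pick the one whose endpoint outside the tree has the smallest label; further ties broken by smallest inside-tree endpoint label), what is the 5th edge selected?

7-8

Prim's algorithm from 4:
Step 1: cheapest edge leaving the tree is 4 6 (3); add 6.
Step 2: cheapest edge leaving the tree is 3 6 (2); add 3.
Step 3: cheapest edge leaving the tree is 3 5 (8); add 5.
Step 4: cheapest edge leaving the tree is 6 7 (10); add 7.
Step 5: cheapest edge leaving the tree is 7 8 (2); add 8.
Step 6: cheapest edge leaving the tree is 0 7 (12); add 0.
Step 7: cheapest edge leaving the tree is 1 5 (12); add 1.
Step 8: cheapest edge leaving the tree is 1 2 (13); add 2.
The 5th edge added is 7 8.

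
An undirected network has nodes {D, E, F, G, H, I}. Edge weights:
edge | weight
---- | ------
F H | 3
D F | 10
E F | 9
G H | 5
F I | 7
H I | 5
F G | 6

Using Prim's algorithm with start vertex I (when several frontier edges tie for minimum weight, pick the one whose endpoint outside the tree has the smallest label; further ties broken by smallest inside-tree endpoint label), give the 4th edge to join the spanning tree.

E-F

Prim, starting at I.
Step 1: frontier [H I 5, F I 7] → take H I (5); add H.
Step 2: frontier [F H 3, G H 5, F I 7] → take F H (3); add F.
Step 3: frontier [F G 6, E F 9, D F 10, G H 5] → take G H (5); add G.
Step 4: frontier [E F 9, D F 10] → take E F (9); add E.
Step 5: frontier [D F 10] → take D F (10); add D.
The 4th edge added is E F.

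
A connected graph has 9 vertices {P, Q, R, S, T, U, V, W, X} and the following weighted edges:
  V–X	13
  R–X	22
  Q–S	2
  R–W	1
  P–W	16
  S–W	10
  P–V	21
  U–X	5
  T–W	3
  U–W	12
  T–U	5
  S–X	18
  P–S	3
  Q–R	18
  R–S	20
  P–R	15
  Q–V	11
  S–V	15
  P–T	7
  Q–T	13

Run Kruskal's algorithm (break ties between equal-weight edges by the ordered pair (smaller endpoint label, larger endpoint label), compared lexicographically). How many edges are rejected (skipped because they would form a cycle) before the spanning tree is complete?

1

Kruskal: consider edges lightest-first.
R–W (1): add — endpoints in different components.
Q–S (2): add — endpoints in different components.
P–S (3): add — endpoints in different components.
T–W (3): add — endpoints in different components.
T–U (5): add — endpoints in different components.
U–X (5): add — endpoints in different components.
P–T (7): add — endpoints in different components.
S–W (10): skip — W and S already connected.
Q–V (11): add — endpoints in different components.
Edges rejected before the tree was complete: 1.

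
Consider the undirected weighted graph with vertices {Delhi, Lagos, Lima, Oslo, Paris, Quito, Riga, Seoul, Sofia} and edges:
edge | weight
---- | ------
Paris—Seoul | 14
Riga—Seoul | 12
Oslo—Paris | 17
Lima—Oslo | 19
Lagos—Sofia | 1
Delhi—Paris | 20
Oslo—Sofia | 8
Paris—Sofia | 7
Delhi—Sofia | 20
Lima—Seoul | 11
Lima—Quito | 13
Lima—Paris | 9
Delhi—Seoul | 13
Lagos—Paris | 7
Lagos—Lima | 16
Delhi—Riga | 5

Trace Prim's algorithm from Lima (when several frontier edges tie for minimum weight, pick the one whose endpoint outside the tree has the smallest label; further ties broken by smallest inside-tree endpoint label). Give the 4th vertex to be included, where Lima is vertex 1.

Prim, starting at Lima.
Step 1: cheapest edge leaving the tree is Lima—Paris (9); add Paris.
Step 2: cheapest edge leaving the tree is Lagos—Paris (7); add Lagos.
Step 3: cheapest edge leaving the tree is Lagos—Sofia (1); add Sofia.
Step 4: cheapest edge leaving the tree is Oslo—Sofia (8); add Oslo.
Step 5: cheapest edge leaving the tree is Lima—Seoul (11); add Seoul.
Step 6: cheapest edge leaving the tree is Riga—Seoul (12); add Riga.
Step 7: cheapest edge leaving the tree is Delhi—Riga (5); add Delhi.
Step 8: cheapest edge leaving the tree is Lima—Quito (13); add Quito.
Vertex order: Lima, Paris, Lagos, Sofia, Oslo, Seoul, Riga, Delhi, Quito. The 4th vertex is Sofia.

Sofia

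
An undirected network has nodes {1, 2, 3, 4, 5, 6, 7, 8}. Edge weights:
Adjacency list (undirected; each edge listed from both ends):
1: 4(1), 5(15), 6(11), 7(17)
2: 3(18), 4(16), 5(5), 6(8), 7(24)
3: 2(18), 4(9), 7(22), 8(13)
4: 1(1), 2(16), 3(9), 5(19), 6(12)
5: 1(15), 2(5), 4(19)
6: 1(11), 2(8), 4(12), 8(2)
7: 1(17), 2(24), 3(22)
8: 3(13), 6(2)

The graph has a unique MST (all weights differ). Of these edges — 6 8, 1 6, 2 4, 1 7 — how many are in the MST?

Kruskal's algorithm — process edges by increasing weight (ties by edge label):
1 4 (1): add — endpoints in different components.
6 8 (2): add — endpoints in different components.
2 5 (5): add — endpoints in different components.
2 6 (8): add — endpoints in different components.
3 4 (9): add — endpoints in different components.
1 6 (11): add — endpoints in different components.
4 6 (12): skip — 4 and 6 already connected.
3 8 (13): skip — 3 and 8 already connected.
1 5 (15): skip — 1 and 5 already connected.
2 4 (16): skip — 2 and 4 already connected.
1 7 (17): add — endpoints in different components.
MST edge set: {1 4, 6 8, 2 5, 2 6, 3 4, 1 6, 1 7}.
Of the listed edges, {6 8, 1 6, 1 7} are in the MST → 3.

3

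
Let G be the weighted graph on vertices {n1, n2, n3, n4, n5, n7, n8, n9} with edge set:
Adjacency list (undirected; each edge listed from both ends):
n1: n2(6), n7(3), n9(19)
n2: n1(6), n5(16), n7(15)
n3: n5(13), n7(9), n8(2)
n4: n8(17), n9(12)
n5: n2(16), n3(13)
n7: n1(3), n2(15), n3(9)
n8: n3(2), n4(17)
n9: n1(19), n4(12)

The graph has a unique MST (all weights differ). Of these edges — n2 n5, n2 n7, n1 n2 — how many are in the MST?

1

Kruskal's algorithm — process edges by increasing weight (ties by edge label):
n3 n8 (2): add — endpoints in different components.
n1 n7 (3): add — endpoints in different components.
n1 n2 (6): add — endpoints in different components.
n3 n7 (9): add — endpoints in different components.
n4 n9 (12): add — endpoints in different components.
n3 n5 (13): add — endpoints in different components.
n2 n7 (15): skip — n7 and n2 already connected.
n2 n5 (16): skip — n2 and n5 already connected.
n4 n8 (17): add — endpoints in different components.
MST edge set: {n3 n8, n1 n7, n1 n2, n3 n7, n4 n9, n3 n5, n4 n8}.
Of the listed edges, {n1 n2} are in the MST → 1.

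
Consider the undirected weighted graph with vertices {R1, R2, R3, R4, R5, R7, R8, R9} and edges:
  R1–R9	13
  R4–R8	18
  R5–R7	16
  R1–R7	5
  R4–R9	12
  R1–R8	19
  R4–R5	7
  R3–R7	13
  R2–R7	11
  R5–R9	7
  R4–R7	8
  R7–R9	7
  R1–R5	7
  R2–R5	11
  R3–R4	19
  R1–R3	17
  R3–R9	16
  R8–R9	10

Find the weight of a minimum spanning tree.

60

Sort edges by weight, then run Kruskal:
R1–R7 (5): add — endpoints in different components.
R1–R5 (7): add — endpoints in different components.
R4–R5 (7): add — endpoints in different components.
R5–R9 (7): add — endpoints in different components.
R7–R9 (7): skip — R7 and R9 already connected.
R4–R7 (8): skip — R7 and R4 already connected.
R8–R9 (10): add — endpoints in different components.
R2–R5 (11): add — endpoints in different components.
R2–R7 (11): skip — R7 and R2 already connected.
R4–R9 (12): skip — R4 and R9 already connected.
R1–R9 (13): skip — R1 and R9 already connected.
R3–R7 (13): add — endpoints in different components.
MST edges: R1–R7, R1–R5, R4–R5, R5–R9, R8–R9, R2–R5, R3–R7; total weight 5+7+7+7+10+11+13 = 60.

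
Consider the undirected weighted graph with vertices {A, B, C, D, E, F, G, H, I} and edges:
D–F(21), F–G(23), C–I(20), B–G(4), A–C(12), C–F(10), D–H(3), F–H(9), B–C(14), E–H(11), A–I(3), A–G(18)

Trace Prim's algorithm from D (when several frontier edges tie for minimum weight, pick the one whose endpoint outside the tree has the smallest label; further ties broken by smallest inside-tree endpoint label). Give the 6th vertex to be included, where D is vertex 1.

A

Grow the tree from D using Prim:
Step 1: frontier [D–H 3, D–F 21] → take D–H (3); add H.
Step 2: frontier [D–F 21, F–H 9, E–H 11] → take F–H (9); add F.
Step 3: frontier [C–F 10, F–G 23, E–H 11] → take C–F (10); add C.
Step 4: frontier [A–C 12, B–C 14, C–I 20, F–G 23, E–H 11] → take E–H (11); add E.
Step 5: frontier [A–C 12, B–C 14, C–I 20, F–G 23] → take A–C (12); add A.
Step 6: frontier [A–I 3, A–G 18, B–C 14, C–I 20, F–G 23] → take A–I (3); add I.
Step 7: frontier [A–G 18, B–C 14, F–G 23] → take B–C (14); add B.
Step 8: frontier [A–G 18, B–G 4, F–G 23] → take B–G (4); add G.
Vertex order: D, H, F, C, E, A, I, B, G. The 6th vertex is A.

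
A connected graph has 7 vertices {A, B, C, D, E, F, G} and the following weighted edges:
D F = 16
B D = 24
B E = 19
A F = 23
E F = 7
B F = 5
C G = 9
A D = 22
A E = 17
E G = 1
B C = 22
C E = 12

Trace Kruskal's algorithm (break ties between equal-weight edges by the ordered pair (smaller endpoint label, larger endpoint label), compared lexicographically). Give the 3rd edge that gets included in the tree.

Kruskal's algorithm — process edges by increasing weight (ties by edge label):
E G (1): add. Components now {A} {B} {C} {D} {E,G} {F}
B F (5): add. Components now {A} {B,F} {C} {D} {E,G}
E F (7): add. Components now {A} {B,E,F,G} {C} {D}
C G (9): add. Components now {A} {B,C,E,F,G} {D}
C E (12): skip — C and E already connected.
D F (16): add. Components now {A} {B,C,D,E,F,G}
A E (17): add. Components now {A,B,C,D,E,F,G}
The 3rd edge added is E F.

E-F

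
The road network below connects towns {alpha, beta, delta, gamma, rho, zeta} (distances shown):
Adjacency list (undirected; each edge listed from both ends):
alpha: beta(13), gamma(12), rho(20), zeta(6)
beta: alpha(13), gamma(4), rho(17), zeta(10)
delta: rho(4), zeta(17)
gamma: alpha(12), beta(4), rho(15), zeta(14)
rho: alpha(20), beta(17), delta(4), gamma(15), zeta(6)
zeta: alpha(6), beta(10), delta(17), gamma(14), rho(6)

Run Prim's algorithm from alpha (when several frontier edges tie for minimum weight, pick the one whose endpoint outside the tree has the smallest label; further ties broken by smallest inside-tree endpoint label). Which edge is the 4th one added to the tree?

Prim's algorithm from alpha:
Step 1: cheapest edge leaving the tree is alpha-zeta (6); add zeta.
Step 2: cheapest edge leaving the tree is rho-zeta (6); add rho.
Step 3: cheapest edge leaving the tree is delta-rho (4); add delta.
Step 4: cheapest edge leaving the tree is beta-zeta (10); add beta.
Step 5: cheapest edge leaving the tree is beta-gamma (4); add gamma.
The 4th edge added is beta-zeta.

beta-zeta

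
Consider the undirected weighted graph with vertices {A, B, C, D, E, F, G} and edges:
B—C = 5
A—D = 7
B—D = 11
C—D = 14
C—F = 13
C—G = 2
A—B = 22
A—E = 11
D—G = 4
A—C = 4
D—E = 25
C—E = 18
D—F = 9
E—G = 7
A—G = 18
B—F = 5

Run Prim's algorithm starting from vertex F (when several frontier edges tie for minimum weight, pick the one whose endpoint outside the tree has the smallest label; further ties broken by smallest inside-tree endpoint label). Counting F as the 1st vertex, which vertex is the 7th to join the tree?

Grow the tree from F using Prim:
Step 1: cheapest edge leaving the tree is B—F (5); add B.
Step 2: cheapest edge leaving the tree is B—C (5); add C.
Step 3: cheapest edge leaving the tree is C—G (2); add G.
Step 4: cheapest edge leaving the tree is A—C (4); add A.
Step 5: cheapest edge leaving the tree is D—G (4); add D.
Step 6: cheapest edge leaving the tree is E—G (7); add E.
Vertex order: F, B, C, G, A, D, E. The 7th vertex is E.

E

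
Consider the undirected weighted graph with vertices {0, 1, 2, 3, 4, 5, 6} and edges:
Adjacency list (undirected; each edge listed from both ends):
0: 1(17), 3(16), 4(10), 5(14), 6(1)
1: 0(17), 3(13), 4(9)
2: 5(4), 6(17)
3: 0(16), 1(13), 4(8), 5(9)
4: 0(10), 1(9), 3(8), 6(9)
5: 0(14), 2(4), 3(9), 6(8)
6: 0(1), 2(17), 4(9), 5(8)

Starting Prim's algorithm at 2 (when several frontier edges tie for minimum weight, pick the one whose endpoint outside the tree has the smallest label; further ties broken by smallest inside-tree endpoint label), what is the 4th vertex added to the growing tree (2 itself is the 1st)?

Grow the tree from 2 using Prim:
Step 1: frontier [2–5 4, 2–6 17] → take 2–5 (4); add 5.
Step 2: frontier [2–6 17, 5–6 8, 3–5 9, 0–5 14] → take 5–6 (8); add 6.
Step 3: frontier [3–5 9, 0–5 14, 0–6 1, 4–6 9] → take 0–6 (1); add 0.
Step 4: frontier [0–4 10, 0–3 16, 0–1 17, 3–5 9, 4–6 9] → take 3–5 (9); add 3.
Step 5: frontier [0–4 10, 0–1 17, 3–4 8, 1–3 13, 4–6 9] → take 3–4 (8); add 4.
Step 6: frontier [0–1 17, 1–3 13, 1–4 9] → take 1–4 (9); add 1.
Vertex order: 2, 5, 6, 0, 3, 4, 1. The 4th vertex is 0.

0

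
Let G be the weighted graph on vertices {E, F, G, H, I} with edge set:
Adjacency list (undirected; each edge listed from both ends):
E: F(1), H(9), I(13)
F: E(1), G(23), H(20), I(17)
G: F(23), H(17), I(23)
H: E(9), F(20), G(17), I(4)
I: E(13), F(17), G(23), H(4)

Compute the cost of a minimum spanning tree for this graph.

31

Kruskal's algorithm — process edges by increasing weight (ties by edge label):
E-F (1): add. Components now {E,F} {G} {H} {I}
H-I (4): add. Components now {E,F} {G} {H,I}
E-H (9): add. Components now {E,F,H,I} {G}
E-I (13): skip — E and I already connected.
F-I (17): skip — F and I already connected.
G-H (17): add. Components now {E,F,G,H,I}
MST edges: E-F, H-I, E-H, G-H; total weight 1+4+9+17 = 31.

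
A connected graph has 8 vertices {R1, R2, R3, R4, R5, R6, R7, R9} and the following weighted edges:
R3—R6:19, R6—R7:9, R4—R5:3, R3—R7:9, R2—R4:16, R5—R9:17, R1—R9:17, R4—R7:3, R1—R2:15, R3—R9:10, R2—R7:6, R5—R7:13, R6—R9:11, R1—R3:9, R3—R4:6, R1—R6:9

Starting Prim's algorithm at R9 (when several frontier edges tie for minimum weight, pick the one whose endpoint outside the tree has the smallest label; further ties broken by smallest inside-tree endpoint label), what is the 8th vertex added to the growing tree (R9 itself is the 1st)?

Prim's algorithm from R9:
Step 1: cheapest edge leaving the tree is R3—R9 (10); add R3.
Step 2: cheapest edge leaving the tree is R3—R4 (6); add R4.
Step 3: cheapest edge leaving the tree is R4—R5 (3); add R5.
Step 4: cheapest edge leaving the tree is R4—R7 (3); add R7.
Step 5: cheapest edge leaving the tree is R2—R7 (6); add R2.
Step 6: cheapest edge leaving the tree is R1—R3 (9); add R1.
Step 7: cheapest edge leaving the tree is R1—R6 (9); add R6.
Vertex order: R9, R3, R4, R5, R7, R2, R1, R6. The 8th vertex is R6.

R6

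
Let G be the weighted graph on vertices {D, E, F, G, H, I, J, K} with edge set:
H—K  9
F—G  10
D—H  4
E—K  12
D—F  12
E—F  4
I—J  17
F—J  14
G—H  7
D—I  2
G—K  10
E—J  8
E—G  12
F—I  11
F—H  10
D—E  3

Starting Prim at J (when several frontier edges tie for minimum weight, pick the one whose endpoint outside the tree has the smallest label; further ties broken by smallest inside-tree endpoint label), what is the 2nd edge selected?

Grow the tree from J using Prim:
Step 1: cheapest edge leaving the tree is E—J (8); add E.
Step 2: cheapest edge leaving the tree is D—E (3); add D.
Step 3: cheapest edge leaving the tree is D—I (2); add I.
Step 4: cheapest edge leaving the tree is E—F (4); add F.
Step 5: cheapest edge leaving the tree is D—H (4); add H.
Step 6: cheapest edge leaving the tree is G—H (7); add G.
Step 7: cheapest edge leaving the tree is H—K (9); add K.
The 2nd edge added is D—E.

D-E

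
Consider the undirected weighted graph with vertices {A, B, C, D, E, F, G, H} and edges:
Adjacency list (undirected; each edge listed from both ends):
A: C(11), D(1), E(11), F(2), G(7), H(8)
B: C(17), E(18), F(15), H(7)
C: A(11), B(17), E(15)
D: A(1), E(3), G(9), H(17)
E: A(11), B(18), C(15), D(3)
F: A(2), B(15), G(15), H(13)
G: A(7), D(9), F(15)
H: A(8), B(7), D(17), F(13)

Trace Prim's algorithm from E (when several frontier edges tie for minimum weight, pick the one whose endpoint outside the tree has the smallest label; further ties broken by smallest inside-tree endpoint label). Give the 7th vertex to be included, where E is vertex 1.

Grow the tree from E using Prim:
Step 1: cheapest edge leaving the tree is D–E (3); add D.
Step 2: cheapest edge leaving the tree is A–D (1); add A.
Step 3: cheapest edge leaving the tree is A–F (2); add F.
Step 4: cheapest edge leaving the tree is A–G (7); add G.
Step 5: cheapest edge leaving the tree is A–H (8); add H.
Step 6: cheapest edge leaving the tree is B–H (7); add B.
Step 7: cheapest edge leaving the tree is A–C (11); add C.
Vertex order: E, D, A, F, G, H, B, C. The 7th vertex is B.

B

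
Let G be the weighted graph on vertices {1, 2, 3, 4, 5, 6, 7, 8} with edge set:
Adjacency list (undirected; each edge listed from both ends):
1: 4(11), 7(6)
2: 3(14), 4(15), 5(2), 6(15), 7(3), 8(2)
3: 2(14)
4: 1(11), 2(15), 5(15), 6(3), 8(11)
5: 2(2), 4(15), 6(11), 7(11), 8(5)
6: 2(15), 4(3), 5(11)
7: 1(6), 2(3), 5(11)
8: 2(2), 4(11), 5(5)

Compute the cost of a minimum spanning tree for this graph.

41

Sort edges by weight, then run Kruskal:
2—5 (2): add — endpoints in different components.
2—8 (2): add — endpoints in different components.
2—7 (3): add — endpoints in different components.
4—6 (3): add — endpoints in different components.
5—8 (5): skip — 5 and 8 already connected.
1—7 (6): add — endpoints in different components.
1—4 (11): add — endpoints in different components.
4—8 (11): skip — 4 and 8 already connected.
5—6 (11): skip — 5 and 6 already connected.
5—7 (11): skip — 5 and 7 already connected.
2—3 (14): add — endpoints in different components.
MST edges: 2—5, 2—8, 2—7, 4—6, 1—7, 1—4, 2—3; total weight 2+2+3+3+6+11+14 = 41.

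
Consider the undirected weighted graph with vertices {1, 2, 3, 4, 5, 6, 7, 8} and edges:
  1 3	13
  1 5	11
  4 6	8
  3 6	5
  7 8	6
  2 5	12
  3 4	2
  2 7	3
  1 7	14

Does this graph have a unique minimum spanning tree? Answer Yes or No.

Yes

Kruskal: consider edges lightest-first.
3 4 (2): add — endpoints in different components.
2 7 (3): add — endpoints in different components.
3 6 (5): add — endpoints in different components.
7 8 (6): add — endpoints in different components.
4 6 (8): skip — 4 and 6 already connected.
1 5 (11): add — endpoints in different components.
2 5 (12): add — endpoints in different components.
1 3 (13): add — endpoints in different components.
Every non-tree edge has weight strictly greater than the heaviest edge on the tree path between its endpoints, so the MST is unique.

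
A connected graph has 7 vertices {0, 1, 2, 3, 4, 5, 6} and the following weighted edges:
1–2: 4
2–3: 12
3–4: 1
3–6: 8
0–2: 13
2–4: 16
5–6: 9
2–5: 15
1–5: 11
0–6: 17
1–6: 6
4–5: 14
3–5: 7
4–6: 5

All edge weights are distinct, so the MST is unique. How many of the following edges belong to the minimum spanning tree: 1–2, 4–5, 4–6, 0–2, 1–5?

3

Kruskal: consider edges lightest-first.
3–4 (1): add. Components now {0} {1} {2} {3,4} {5} {6}
1–2 (4): add. Components now {0} {1,2} {3,4} {5} {6}
4–6 (5): add. Components now {0} {1,2} {3,4,6} {5}
1–6 (6): add. Components now {0} {1,2,3,4,6} {5}
3–5 (7): add. Components now {0} {1,2,3,4,5,6}
3–6 (8): skip — 3 and 6 already connected.
5–6 (9): skip — 5 and 6 already connected.
1–5 (11): skip — 1 and 5 already connected.
2–3 (12): skip — 2 and 3 already connected.
0–2 (13): add. Components now {0,1,2,3,4,5,6}
MST edge set: {3–4, 1–2, 4–6, 1–6, 3–5, 0–2}.
Of the listed edges, {1–2, 4–6, 0–2} are in the MST → 3.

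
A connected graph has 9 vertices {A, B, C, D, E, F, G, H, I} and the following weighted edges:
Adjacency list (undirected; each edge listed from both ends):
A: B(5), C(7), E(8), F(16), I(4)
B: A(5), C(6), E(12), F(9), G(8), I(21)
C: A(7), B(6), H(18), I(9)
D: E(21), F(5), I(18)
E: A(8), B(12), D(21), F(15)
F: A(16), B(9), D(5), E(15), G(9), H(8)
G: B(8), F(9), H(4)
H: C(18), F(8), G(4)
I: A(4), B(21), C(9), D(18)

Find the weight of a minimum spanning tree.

Prim, starting at F.
Step 1: cheapest edge leaving the tree is D–F (5); add D.
Step 2: cheapest edge leaving the tree is F–H (8); add H.
Step 3: cheapest edge leaving the tree is G–H (4); add G.
Step 4: cheapest edge leaving the tree is B–G (8); add B.
Step 5: cheapest edge leaving the tree is A–B (5); add A.
Step 6: cheapest edge leaving the tree is A–I (4); add I.
Step 7: cheapest edge leaving the tree is B–C (6); add C.
Step 8: cheapest edge leaving the tree is A–E (8); add E.
MST edges: D–F, F–H, G–H, B–G, A–B, A–I, B–C, A–E; total weight 5+8+4+8+5+4+6+8 = 48.

48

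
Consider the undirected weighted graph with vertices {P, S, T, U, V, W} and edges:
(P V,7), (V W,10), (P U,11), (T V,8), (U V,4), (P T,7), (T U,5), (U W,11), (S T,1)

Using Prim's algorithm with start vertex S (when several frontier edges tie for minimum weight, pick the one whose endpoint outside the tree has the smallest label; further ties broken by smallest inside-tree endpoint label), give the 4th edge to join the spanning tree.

Grow the tree from S using Prim:
Step 1: cheapest edge leaving the tree is S T (1); add T.
Step 2: cheapest edge leaving the tree is T U (5); add U.
Step 3: cheapest edge leaving the tree is U V (4); add V.
Step 4: cheapest edge leaving the tree is P T (7); add P.
Step 5: cheapest edge leaving the tree is V W (10); add W.
The 4th edge added is P T.

P-T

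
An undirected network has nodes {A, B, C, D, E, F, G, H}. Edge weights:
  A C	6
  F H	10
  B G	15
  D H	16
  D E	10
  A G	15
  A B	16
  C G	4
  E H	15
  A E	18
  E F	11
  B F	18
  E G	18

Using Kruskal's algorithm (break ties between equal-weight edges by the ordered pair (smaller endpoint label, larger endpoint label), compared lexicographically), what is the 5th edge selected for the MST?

E-F

Kruskal: consider edges lightest-first.
C G (4): add — endpoints in different components.
A C (6): add — endpoints in different components.
D E (10): add — endpoints in different components.
F H (10): add — endpoints in different components.
E F (11): add — endpoints in different components.
A G (15): skip — A and G already connected.
B G (15): add — endpoints in different components.
E H (15): skip — E and H already connected.
A B (16): skip — A and B already connected.
D H (16): skip — D and H already connected.
A E (18): add — endpoints in different components.
The 5th edge added is E F.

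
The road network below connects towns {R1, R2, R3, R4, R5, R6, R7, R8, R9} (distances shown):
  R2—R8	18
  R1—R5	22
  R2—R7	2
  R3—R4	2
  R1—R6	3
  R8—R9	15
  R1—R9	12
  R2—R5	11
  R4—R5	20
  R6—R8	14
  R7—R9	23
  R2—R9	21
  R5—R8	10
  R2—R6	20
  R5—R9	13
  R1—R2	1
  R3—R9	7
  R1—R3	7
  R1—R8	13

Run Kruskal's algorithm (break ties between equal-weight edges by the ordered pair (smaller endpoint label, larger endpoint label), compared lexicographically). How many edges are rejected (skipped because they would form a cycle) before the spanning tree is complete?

Kruskal: consider edges lightest-first.
R1—R2 (1): add — endpoints in different components.
R2—R7 (2): add — endpoints in different components.
R3—R4 (2): add — endpoints in different components.
R1—R6 (3): add — endpoints in different components.
R1—R3 (7): add — endpoints in different components.
R3—R9 (7): add — endpoints in different components.
R5—R8 (10): add — endpoints in different components.
R2—R5 (11): add — endpoints in different components.
Edges rejected before the tree was complete: 0.

0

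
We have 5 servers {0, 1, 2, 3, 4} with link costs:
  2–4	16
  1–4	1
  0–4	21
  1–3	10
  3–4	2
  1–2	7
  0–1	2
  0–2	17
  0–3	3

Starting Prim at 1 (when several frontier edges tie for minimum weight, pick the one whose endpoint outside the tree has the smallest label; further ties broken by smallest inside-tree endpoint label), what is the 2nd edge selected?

0-1

Grow the tree from 1 using Prim:
Step 1: cheapest edge leaving the tree is 1–4 (1); add 4.
Step 2: cheapest edge leaving the tree is 0–1 (2); add 0.
Step 3: cheapest edge leaving the tree is 3–4 (2); add 3.
Step 4: cheapest edge leaving the tree is 1–2 (7); add 2.
The 2nd edge added is 0–1.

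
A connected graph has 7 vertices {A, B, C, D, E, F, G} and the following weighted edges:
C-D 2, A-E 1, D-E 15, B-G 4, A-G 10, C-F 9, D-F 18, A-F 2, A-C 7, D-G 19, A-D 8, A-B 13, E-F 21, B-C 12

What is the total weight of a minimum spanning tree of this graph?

26

Grow the tree from D using Prim:
Step 1: frontier [C-D 2, A-D 8, D-E 15, D-F 18, D-G 19] → take C-D (2); add C.
Step 2: frontier [A-C 7, C-F 9, B-C 12, A-D 8, D-E 15, D-F 18, D-G 19] → take A-C (7); add A.
Step 3: frontier [A-E 1, A-F 2, A-G 10, A-B 13, C-F 9, B-C 12, D-E 15, D-F 18, D-G 19] → take A-E (1); add E.
Step 4: frontier [A-F 2, A-G 10, A-B 13, C-F 9, B-C 12, D-F 18, D-G 19, E-F 21] → take A-F (2); add F.
Step 5: frontier [A-G 10, A-B 13, B-C 12, D-G 19] → take A-G (10); add G.
Step 6: frontier [A-B 13, B-C 12, B-G 4] → take B-G (4); add B.
MST edges: C-D, A-C, A-E, A-F, A-G, B-G; total weight 2+7+1+2+10+4 = 26.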